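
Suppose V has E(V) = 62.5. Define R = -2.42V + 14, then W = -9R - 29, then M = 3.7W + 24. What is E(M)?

E(M) = 4487.125

E(R) = (-2.42)·62.5 + 14 = -137.25.
E(W) = (-9)·(-137.25) + (-29) = 1206.25.
E(M) = 3.7·1206.25 + 24 = 4487.125.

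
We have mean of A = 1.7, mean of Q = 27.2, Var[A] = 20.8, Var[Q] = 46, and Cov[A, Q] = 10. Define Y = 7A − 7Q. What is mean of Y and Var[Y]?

mean of Y = 7·mean of A + (-7)·mean of Q = 7·1.7 + (-7)·27.2 = -178.5.
Var[Y] = a²·Var[A] + b²·Var[Q] + 2ab·Cov[A, Q] with a = 7, b = -7.
= 7²·20.8 + (-7)²·46 + 2·7·(-7)·10
= 1019.2 + 2254 + (-980) = 2293.2.

mean of Y = -178.5, Var[Y] = 2293.2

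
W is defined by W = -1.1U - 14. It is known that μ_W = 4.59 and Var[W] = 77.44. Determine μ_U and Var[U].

From W = -1.1U - 14: μ_W = a·μ_U + b, so μ_U = (μ_W − b)/a = (4.59 − (-14))/(-1.1) = -16.9.
Var[W] = a²·Var[U], so Var[U] = 77.44/(-1.1)² = 64.

μ_U = -16.9, Var[U] = 64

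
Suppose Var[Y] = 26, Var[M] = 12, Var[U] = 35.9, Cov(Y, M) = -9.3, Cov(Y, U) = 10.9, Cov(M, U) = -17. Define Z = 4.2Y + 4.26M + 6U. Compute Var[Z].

Var[Z] = a²·Var[Y] + b²·Var[M] + c²·Var[U] + 2ab·Cov(Y, M) + 2ac·Cov(Y, U) + 2bc·Cov(M, U), with a = 4.2, b = 4.26, c = 6.
= 458.64 + 217.7712 + 1292.4 + (-332.7912) + 549.36 + (-869.04)
= 1316.34.

Var[Z] = 1316.34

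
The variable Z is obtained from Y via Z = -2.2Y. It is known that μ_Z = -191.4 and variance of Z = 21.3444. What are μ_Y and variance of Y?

From Z = -2.2Y: μ_Z = a·μ_Y + b, so μ_Y = (μ_Z − b)/a = (-191.4 − 0)/(-2.2) = 87.
variance of Z = a²·variance of Y, so variance of Y = 21.3444/(-2.2)² = 4.41.

μ_Y = 87, variance of Y = 4.41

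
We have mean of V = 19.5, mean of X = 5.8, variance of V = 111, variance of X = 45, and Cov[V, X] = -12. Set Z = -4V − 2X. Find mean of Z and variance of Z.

mean of Z = -89.6, variance of Z = 1764

mean of Z = (-4)·mean of V + (-2)·mean of X = (-4)·19.5 + (-2)·5.8 = -89.6.
variance of Z = a²·variance of V + b²·variance of X + 2ab·Cov[V, X] with a = -4, b = -2.
= (-4)²·111 + (-2)²·45 + 2·(-4)·(-2)·(-12)
= 1776 + 180 + (-192) = 1764.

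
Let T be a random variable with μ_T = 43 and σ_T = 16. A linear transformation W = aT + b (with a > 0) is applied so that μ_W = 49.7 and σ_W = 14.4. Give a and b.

σ_W = a·σ_T (a > 0), so a = 14.4/16 = 0.9.
μ_W = a·μ_T + b, so b = 49.7 − 0.9·43 = 11.

a = 0.9, b = 11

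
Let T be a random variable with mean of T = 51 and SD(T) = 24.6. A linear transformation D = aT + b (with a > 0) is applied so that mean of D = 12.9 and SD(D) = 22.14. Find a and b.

SD(D) = a·SD(T) (a > 0), so a = 22.14/24.6 = 0.9.
mean of D = a·mean of T + b, so b = 12.9 − 0.9·51 = -33.

a = 0.9, b = -33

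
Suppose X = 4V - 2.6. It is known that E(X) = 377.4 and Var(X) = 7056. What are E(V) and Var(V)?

E(V) = 95, Var(V) = 441

From X = 4V - 2.6: E(X) = a·E(V) + b, so E(V) = (E(X) − b)/a = (377.4 − (-2.6))/4 = 95.
Var(X) = a²·Var(V), so Var(V) = 7056/4² = 441.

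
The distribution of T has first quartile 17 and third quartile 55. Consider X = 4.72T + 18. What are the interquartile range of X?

IQR of T = Q3 − Q1 = 55 − 17 = 38.
Under X = aT + b, IQR(X) = |a|·IQR(T) = |4.72|·38 = 179.36 (shifts cancel; spread scales by |a|).

IQR(X) = 179.36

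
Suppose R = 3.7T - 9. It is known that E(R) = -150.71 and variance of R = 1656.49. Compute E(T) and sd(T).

E(T) = -38.3, sd(T) = 11

From R = 3.7T - 9: E(R) = a·E(T) + b, so E(T) = (E(R) − b)/a = (-150.71 − (-9))/3.7 = -38.3.
sd(R) = √1656.49 = 40.7.
sd(R) = |a|·sd(T), so sd(T) = 40.7/|3.7| = 11.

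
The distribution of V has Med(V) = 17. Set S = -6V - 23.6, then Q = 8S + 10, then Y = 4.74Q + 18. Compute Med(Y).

Med(S) = (-6)·17 + (-23.6) = -125.6.
Med(Q) = 8·(-125.6) + 10 = -994.8.
Med(Y) = 4.74·(-994.8) + 18 = -4697.352.

Med(Y) = -4697.352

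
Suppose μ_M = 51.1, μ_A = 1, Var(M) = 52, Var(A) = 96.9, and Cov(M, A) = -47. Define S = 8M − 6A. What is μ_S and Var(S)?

μ_S = 8·μ_M + (-6)·μ_A = 8·51.1 + (-6)·1 = 402.8.
Var(S) = a²·Var(M) + b²·Var(A) + 2ab·Cov(M, A) with a = 8, b = -6.
= 8²·52 + (-6)²·96.9 + 2·8·(-6)·(-47)
= 3328 + 3488.4 + 4512 = 11328.4.

μ_S = 402.8, Var(S) = 11328.4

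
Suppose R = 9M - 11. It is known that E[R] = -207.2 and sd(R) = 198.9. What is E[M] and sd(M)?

E[M] = -21.8, sd(M) = 22.1

From R = 9M - 11: E[R] = a·E[M] + b, so E[M] = (E[R] − b)/a = (-207.2 − (-11))/9 = -21.8.
sd(R) = |a|·sd(M), so sd(M) = 198.9/|9| = 22.1.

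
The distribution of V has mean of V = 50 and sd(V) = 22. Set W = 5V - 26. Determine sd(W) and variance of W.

sd(W) = 110, variance of W = 12100

W = 5V - 26 is linear with a = 5, b = -26.
sd(W) = |a|·sd(V) = |5|·22 = 110.
variance of V = 22² = 484.
variance of W = a²·variance of V = 5²·484 = 12100 (the additive constant -26 does not affect variance).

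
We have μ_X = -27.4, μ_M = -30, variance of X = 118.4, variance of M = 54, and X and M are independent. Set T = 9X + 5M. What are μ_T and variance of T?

μ_T = -396.6, variance of T = 10940.4

μ_T = 9·μ_X + 5·μ_M = 9·(-27.4) + 5·(-30) = -396.6.
variance of T = a²·variance of X + b²·variance of M + 2ab·Cov[X, M] with a = 9, b = 5.
Independence gives Cov[X, M] = 0.
= 9²·118.4 + 5²·54 + 2·9·5·0
= 9590.4 + 1350 + 0 = 10940.4.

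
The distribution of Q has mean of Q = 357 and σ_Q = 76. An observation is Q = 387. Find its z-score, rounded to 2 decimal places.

z = (Q − mean of Q) / σ_Q = (387 − 357) / 76 ≈ 0.39.

z = 0.39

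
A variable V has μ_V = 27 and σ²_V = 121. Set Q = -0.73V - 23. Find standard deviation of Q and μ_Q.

standard deviation of Q = 8.03, μ_Q = -42.71

Q = -0.73V - 23 is linear with a = -0.73, b = -23.
standard deviation of V = √121 = 11.
standard deviation of Q = |a|·standard deviation of V = |-0.73|·11 = 8.03.
μ_Q = a·μ_V + b = (-0.73)·27 + (-23) = -42.71.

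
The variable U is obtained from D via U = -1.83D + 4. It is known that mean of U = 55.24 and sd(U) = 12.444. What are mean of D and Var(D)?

From U = -1.83D + 4: mean of U = a·mean of D + b, so mean of D = (mean of U − b)/a = (55.24 − 4)/(-1.83) = -28.
Var(U) = 12.444² = 154.853136.
Var(U) = a²·Var(D), so Var(D) = 154.853136/(-1.83)² = 46.24.

mean of D = -28, Var(D) = 46.24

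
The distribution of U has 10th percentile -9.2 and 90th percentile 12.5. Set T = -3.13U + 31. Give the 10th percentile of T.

Since a = -3.13 < 0 the transformation is decreasing, reversing order: the 10th percentile of T corresponds to the 90th percentile of U.
So P_{10}(T) = a·P_{90}(U) + b = (-3.13)·12.5 + 31 = -8.125.

10th percentile of T = -8.125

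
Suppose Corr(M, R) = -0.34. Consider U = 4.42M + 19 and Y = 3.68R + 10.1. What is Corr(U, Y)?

Linear rescalings preserve correlation up to sign; here the slopes 4.42 and 3.68 have the same sign, so Corr(U, Y) = Corr(M, R) = -0.34.

Corr(U, Y) = -0.34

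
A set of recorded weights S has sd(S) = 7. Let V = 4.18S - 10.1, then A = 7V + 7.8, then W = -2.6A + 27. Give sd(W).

sd(W) = 532.532

sd(V) = |4.18|·7 = 29.26.
sd(A) = |7|·29.26 = 204.82.
sd(W) = |-2.6|·204.82 = 532.532.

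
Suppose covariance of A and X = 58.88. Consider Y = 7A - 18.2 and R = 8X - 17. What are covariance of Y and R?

covariance of Y and R = a·c·covariance of A and X = 7·8·58.88 = 3297.28. Additive constants drop out.

covariance of Y and R = 3297.28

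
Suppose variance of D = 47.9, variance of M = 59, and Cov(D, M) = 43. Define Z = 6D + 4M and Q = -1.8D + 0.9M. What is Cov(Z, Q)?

By bilinearity, Cov(Z, Q) = ac·variance of D + bd·variance of M + (ad+bc)·Cov(D, M), with a=6, b=4, c=-1.8, d=0.9.
ac·variance of D = 6·(-1.8)·47.9 = -517.32
bd·variance of M = 4·0.9·59 = 212.4
(ad+bc)·Cov(D, M) = (-1.8)·43 = -77.4
Cov(Z, Q) = -517.32 + 212.4 + (-77.4) = -382.32.

Cov(Z, Q) = -382.32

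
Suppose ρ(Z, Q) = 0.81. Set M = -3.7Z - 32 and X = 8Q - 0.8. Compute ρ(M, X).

Linear rescalings preserve |correlation|; the slopes -3.7 and 8 have opposite signs, so the correlation flips sign: ρ(M, X) = −ρ(Z, Q) = -0.81.

ρ(M, X) = -0.81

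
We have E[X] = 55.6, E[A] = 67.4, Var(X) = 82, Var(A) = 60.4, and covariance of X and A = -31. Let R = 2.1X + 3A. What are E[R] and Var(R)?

E[R] = 2.1·E[X] + 3·E[A] = 2.1·55.6 + 3·67.4 = 318.96.
Var(R) = a²·Var(X) + b²·Var(A) + 2ab·covariance of X and A with a = 2.1, b = 3.
= 2.1²·82 + 3²·60.4 + 2·2.1·3·(-31)
= 361.62 + 543.6 + (-390.6) = 514.62.

E[R] = 318.96, Var(R) = 514.62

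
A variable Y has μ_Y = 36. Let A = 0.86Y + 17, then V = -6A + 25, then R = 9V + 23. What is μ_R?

μ_R = -2341.84

μ_A = 0.86·36 + 17 = 47.96.
μ_V = (-6)·47.96 + 25 = -262.76.
μ_R = 9·(-262.76) + 23 = -2341.84.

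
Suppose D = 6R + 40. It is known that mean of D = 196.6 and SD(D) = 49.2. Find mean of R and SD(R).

mean of R = 26.1, SD(R) = 8.2

From D = 6R + 40: mean of D = a·mean of R + b, so mean of R = (mean of D − b)/a = (196.6 − 40)/6 = 26.1.
SD(D) = |a|·SD(R), so SD(R) = 49.2/|6| = 8.2.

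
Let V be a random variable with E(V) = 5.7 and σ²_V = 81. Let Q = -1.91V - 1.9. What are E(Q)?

E(Q) = -12.787

Q = -1.91V - 1.9 is linear with a = -1.91, b = -1.9.
E(Q) = a·E(V) + b = (-1.91)·5.7 + (-1.9) = -12.787.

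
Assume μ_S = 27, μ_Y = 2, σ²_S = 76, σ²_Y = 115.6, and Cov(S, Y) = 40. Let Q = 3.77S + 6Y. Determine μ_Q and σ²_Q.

μ_Q = 113.79, σ²_Q = 7051.3804

μ_Q = 3.77·μ_S + 6·μ_Y = 3.77·27 + 6·2 = 113.79.
σ²_Q = a²·σ²_S + b²·σ²_Y + 2ab·Cov(S, Y) with a = 3.77, b = 6.
= 3.77²·76 + 6²·115.6 + 2·3.77·6·40
= 1080.1804 + 4161.6 + 1809.6 = 7051.3804.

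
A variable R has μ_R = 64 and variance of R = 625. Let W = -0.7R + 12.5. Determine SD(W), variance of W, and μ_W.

W = -0.7R + 12.5 is linear with a = -0.7, b = 12.5.
SD(R) = √625 = 25.
SD(W) = |a|·SD(R) = |-0.7|·25 = 17.5.
variance of W = a²·variance of R = (-0.7)²·625 = 306.25 (the additive constant 12.5 does not affect variance).
μ_W = a·μ_R + b = (-0.7)·64 + 12.5 = -32.3.

SD(W) = 17.5, variance of W = 306.25, μ_W = -32.3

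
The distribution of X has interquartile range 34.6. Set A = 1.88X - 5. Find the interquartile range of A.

Under A = aX + b, IQR(A) = |a|·IQR(X) = |1.88|·34.6 = 65.048 (shifts cancel; spread scales by |a|).

IQR(A) = 65.048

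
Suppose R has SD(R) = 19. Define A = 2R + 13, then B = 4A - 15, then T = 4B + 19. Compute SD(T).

SD(T) = 608

SD(A) = |2|·19 = 38.
SD(B) = |4|·38 = 152.
SD(T) = |4|·152 = 608.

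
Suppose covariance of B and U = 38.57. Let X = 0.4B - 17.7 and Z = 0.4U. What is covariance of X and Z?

covariance of X and Z = a·c·covariance of B and U = 0.4·0.4·38.57 = 6.1712. Additive constants drop out.

covariance of X and Z = 6.1712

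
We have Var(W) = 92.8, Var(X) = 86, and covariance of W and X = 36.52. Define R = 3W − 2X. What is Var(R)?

Var(R) = 740.96

Var(R) = a²·Var(W) + b²·Var(X) + 2ab·covariance of W and X with a = 3, b = -2.
= 3²·92.8 + (-2)²·86 + 2·3·(-2)·36.52
= 835.2 + 344 + (-438.24) = 740.96.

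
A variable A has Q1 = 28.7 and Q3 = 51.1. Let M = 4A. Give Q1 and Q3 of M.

a = 4 > 0: Q1(M) = a·Q1(A)+b = 114.8, Q3(M) = a·Q3(A)+b = 204.4.

Q1(M) = 114.8, Q3(M) = 204.4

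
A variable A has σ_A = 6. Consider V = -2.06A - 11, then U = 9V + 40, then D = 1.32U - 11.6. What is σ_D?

σ_V = |-2.06|·6 = 12.36.
σ_U = |9|·12.36 = 111.24.
σ_D = |1.32|·111.24 = 146.8368.

σ_D = 146.8368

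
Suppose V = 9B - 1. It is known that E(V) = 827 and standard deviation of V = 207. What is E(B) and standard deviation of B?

E(B) = 92, standard deviation of B = 23

From V = 9B - 1: E(V) = a·E(B) + b, so E(B) = (E(V) − b)/a = (827 − (-1))/9 = 92.
standard deviation of V = |a|·standard deviation of B, so standard deviation of B = 207/|9| = 23.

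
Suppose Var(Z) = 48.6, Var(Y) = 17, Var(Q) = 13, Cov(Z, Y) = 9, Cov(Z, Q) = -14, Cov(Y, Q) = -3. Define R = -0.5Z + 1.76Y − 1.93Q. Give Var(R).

Var(R) = 90.7537

Var(R) = a²·Var(Z) + b²·Var(Y) + c²·Var(Q) + 2ab·Cov(Z, Y) + 2ac·Cov(Z, Q) + 2bc·Cov(Y, Q), with a = -0.5, b = 1.76, c = -1.93.
= 12.15 + 52.6592 + 48.4237 + (-15.84) + (-27.02) + 20.3808
= 90.7537.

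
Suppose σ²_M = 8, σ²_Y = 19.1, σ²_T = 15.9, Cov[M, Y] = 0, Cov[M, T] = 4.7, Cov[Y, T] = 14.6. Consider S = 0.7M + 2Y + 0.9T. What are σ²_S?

σ²_S = a²·σ²_M + b²·σ²_Y + c²·σ²_T + 2ab·Cov[M, Y] + 2ac·Cov[M, T] + 2bc·Cov[Y, T], with a = 0.7, b = 2, c = 0.9.
= 3.92 + 76.4 + 12.879 + 0 + 5.922 + 52.56
= 151.681.

σ²_S = 151.681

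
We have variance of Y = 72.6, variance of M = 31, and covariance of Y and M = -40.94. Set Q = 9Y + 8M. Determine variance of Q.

variance of Q = a²·variance of Y + b²·variance of M + 2ab·covariance of Y and M with a = 9, b = 8.
= 9²·72.6 + 8²·31 + 2·9·8·(-40.94)
= 5880.6 + 1984 + (-5895.36) = 1969.24.

variance of Q = 1969.24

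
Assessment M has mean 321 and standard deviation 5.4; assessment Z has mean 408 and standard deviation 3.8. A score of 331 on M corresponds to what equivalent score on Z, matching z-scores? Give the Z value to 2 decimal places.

z = (331 − 321)/5.4 ≈ 1.8519.
Z = 408 + z·3.8 = 408 + (331 − 321)·3.8/5.4 ≈ 415.04.

Z = 415.04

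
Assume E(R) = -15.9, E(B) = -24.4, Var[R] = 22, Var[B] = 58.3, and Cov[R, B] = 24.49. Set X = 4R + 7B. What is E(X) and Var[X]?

E(X) = 4·E(R) + 7·E(B) = 4·(-15.9) + 7·(-24.4) = -234.4.
Var[X] = a²·Var[R] + b²·Var[B] + 2ab·Cov[R, B] with a = 4, b = 7.
= 4²·22 + 7²·58.3 + 2·4·7·24.49
= 352 + 2856.7 + 1371.44 = 4580.14.

E(X) = -234.4, Var[X] = 4580.14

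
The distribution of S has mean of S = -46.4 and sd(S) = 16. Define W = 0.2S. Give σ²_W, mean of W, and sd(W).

W = 0.2S is linear with a = 0.2, b = 0.
σ²_S = 16² = 256.
σ²_W = a²·σ²_S = 0.2²·256 = 10.24.
mean of W = a·mean of S + b = 0.2·(-46.4) = -9.28.
sd(W) = |a|·sd(S) = |0.2|·16 = 3.2.

σ²_W = 10.24, mean of W = -9.28, sd(W) = 3.2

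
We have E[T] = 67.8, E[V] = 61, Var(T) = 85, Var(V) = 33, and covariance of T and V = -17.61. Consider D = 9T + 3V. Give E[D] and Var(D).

E[D] = 793.2, Var(D) = 6231.06

E[D] = 9·E[T] + 3·E[V] = 9·67.8 + 3·61 = 793.2.
Var(D) = a²·Var(T) + b²·Var(V) + 2ab·covariance of T and V with a = 9, b = 3.
= 9²·85 + 3²·33 + 2·9·3·(-17.61)
= 6885 + 297 + (-950.94) = 6231.06.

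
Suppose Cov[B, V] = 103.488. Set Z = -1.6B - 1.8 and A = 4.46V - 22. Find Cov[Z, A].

Cov[Z, A] = -738.490368

Cov[Z, A] = a·c·Cov[B, V] = (-1.6)·4.46·103.488 = -738.490368. Additive constants drop out.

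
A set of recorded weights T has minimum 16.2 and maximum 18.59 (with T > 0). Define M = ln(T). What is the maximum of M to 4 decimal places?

ln(T) is increasing on this domain, so max(M) comes from max(T) = 18.59: max(M) = ln(18.59) ≈ 2.9226.

max(M) = 2.9226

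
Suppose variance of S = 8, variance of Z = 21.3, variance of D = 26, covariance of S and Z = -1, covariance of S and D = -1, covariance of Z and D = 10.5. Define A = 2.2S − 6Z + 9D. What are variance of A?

variance of A = 1764.32

variance of A = a²·variance of S + b²·variance of Z + c²·variance of D + 2ab·covariance of S and Z + 2ac·covariance of S and D + 2bc·covariance of Z and D, with a = 2.2, b = -6, c = 9.
= 38.72 + 766.8 + 2106 + 26.4 + (-39.6) + (-1134)
= 1764.32.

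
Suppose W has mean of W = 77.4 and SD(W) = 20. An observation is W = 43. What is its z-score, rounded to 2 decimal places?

z = (W − mean of W) / SD(W) = (43 − 77.4) / 20 = -1.72.

z = -1.72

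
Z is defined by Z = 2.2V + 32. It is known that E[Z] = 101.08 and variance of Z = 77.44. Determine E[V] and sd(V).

From Z = 2.2V + 32: E[Z] = a·E[V] + b, so E[V] = (E[Z] − b)/a = (101.08 − 32)/2.2 = 31.4.
sd(Z) = √77.44 = 8.8.
sd(Z) = |a|·sd(V), so sd(V) = 8.8/|2.2| = 4.

E[V] = 31.4, sd(V) = 4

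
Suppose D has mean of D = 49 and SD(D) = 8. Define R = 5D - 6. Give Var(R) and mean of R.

Var(R) = 1600, mean of R = 239

R = 5D - 6 is linear with a = 5, b = -6.
Var(D) = 8² = 64.
Var(R) = a²·Var(D) = 5²·64 = 1600 (the additive constant -6 does not affect variance).
mean of R = a·mean of D + b = 5·49 + (-6) = 239.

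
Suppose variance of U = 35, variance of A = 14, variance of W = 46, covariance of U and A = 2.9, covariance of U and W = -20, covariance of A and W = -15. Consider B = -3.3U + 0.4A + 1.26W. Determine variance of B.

variance of B = a²·variance of U + b²·variance of A + c²·variance of W + 2ab·covariance of U and A + 2ac·covariance of U and W + 2bc·covariance of A and W, with a = -3.3, b = 0.4, c = 1.26.
= 381.15 + 2.24 + 73.0296 + (-7.656) + 166.32 + (-15.12)
= 599.9636.

variance of B = 599.9636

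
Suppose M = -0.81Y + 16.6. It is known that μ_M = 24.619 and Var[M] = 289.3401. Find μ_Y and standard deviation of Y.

From M = -0.81Y + 16.6: μ_M = a·μ_Y + b, so μ_Y = (μ_M − b)/a = (24.619 − 16.6)/(-0.81) = -9.9.
standard deviation of M = √289.3401 = 17.01.
standard deviation of M = |a|·standard deviation of Y, so standard deviation of Y = 17.01/|-0.81| = 21.

μ_Y = -9.9, standard deviation of Y = 21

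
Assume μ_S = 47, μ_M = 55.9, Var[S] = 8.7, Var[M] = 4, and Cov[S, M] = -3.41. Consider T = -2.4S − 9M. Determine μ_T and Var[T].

μ_T = -615.9, Var[T] = 226.8

μ_T = (-2.4)·μ_S + (-9)·μ_M = (-2.4)·47 + (-9)·55.9 = -615.9.
Var[T] = a²·Var[S] + b²·Var[M] + 2ab·Cov[S, M] with a = -2.4, b = -9.
= (-2.4)²·8.7 + (-9)²·4 + 2·(-2.4)·(-9)·(-3.41)
= 50.112 + 324 + (-147.312) = 226.8.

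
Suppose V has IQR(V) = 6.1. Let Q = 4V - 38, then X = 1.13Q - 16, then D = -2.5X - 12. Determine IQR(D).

IQR(Q) = |4|·6.1 = 24.4.
IQR(X) = |1.13|·24.4 = 27.572.
IQR(D) = |-2.5|·27.572 = 68.93.

IQR(D) = 68.93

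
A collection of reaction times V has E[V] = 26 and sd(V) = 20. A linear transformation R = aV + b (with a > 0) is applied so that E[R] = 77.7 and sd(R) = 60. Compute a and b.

a = 3, b = -0.3

sd(R) = a·sd(V) (a > 0), so a = 60/20 = 3.
E[R] = a·E[V] + b, so b = 77.7 − 3·26 = -0.3.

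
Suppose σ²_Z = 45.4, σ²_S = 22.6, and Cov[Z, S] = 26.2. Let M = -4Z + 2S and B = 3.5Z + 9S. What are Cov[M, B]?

By bilinearity, Cov[M, B] = ac·σ²_Z + bd·σ²_S + (ad+bc)·Cov[Z, S], with a=-4, b=2, c=3.5, d=9.
ac·σ²_Z = (-4)·3.5·45.4 = -635.6
bd·σ²_S = 2·9·22.6 = 406.8
(ad+bc)·Cov[Z, S] = (-29)·26.2 = -759.8
Cov[M, B] = -635.6 + 406.8 + (-759.8) = -988.6.

Cov[M, B] = -988.6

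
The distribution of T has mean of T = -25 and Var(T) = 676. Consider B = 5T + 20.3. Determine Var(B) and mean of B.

Var(B) = 16900, mean of B = -104.7

B = 5T + 20.3 is linear with a = 5, b = 20.3.
Var(B) = a²·Var(T) = 5²·676 = 16900 (the additive constant 20.3 does not affect variance).
mean of B = a·mean of T + b = 5·(-25) + 20.3 = -104.7.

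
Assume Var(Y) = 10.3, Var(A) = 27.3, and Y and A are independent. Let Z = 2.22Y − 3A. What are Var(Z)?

Var(Z) = 296.46252

Var(Z) = a²·Var(Y) + b²·Var(A) + 2ab·covariance of Y and A with a = 2.22, b = -3.
Independence gives covariance of Y and A = 0.
= 2.22²·10.3 + (-3)²·27.3 + 2·2.22·(-3)·0
= 50.76252 + 245.7 + 0 = 296.46252.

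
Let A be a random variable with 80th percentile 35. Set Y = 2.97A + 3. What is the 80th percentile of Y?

80th percentile of Y = 106.95

Since a = 2.97 > 0 the transformation is increasing, so the 80th percentile of Y = a·(P_{80} of A) + b = 2.97·35 + 3 = 106.95.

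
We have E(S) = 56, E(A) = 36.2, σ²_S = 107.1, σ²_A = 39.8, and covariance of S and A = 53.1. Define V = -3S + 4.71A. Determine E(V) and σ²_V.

E(V) = 2.502, σ²_V = 346.22118

E(V) = (-3)·E(S) + 4.71·E(A) = (-3)·56 + 4.71·36.2 = 2.502.
σ²_V = a²·σ²_S + b²·σ²_A + 2ab·covariance of S and A with a = -3, b = 4.71.
= (-3)²·107.1 + 4.71²·39.8 + 2·(-3)·4.71·53.1
= 963.9 + 882.92718 + (-1500.606) = 346.22118.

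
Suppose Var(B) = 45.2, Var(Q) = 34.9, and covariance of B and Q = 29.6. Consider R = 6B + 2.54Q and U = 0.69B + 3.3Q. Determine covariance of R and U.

By bilinearity, covariance of R and U = ac·Var(B) + bd·Var(Q) + (ad+bc)·covariance of B and Q, with a=6, b=2.54, c=0.69, d=3.3.
ac·Var(B) = 6·0.69·45.2 = 187.128
bd·Var(Q) = 2.54·3.3·34.9 = 292.5318
(ad+bc)·covariance of B and Q = (21.5526)·29.6 = 637.95696
covariance of R and U = 187.128 + 292.5318 + 637.95696 = 1117.61676.

covariance of R and U = 1117.61676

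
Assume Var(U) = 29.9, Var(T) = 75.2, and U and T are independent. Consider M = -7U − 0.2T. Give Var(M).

Var(M) = 1468.108

Var(M) = a²·Var(U) + b²·Var(T) + 2ab·Cov[U, T] with a = -7, b = -0.2.
Independence gives Cov[U, T] = 0.
= (-7)²·29.9 + (-0.2)²·75.2 + 2·(-7)·(-0.2)·0
= 1465.1 + 3.008 + 0 = 1468.108.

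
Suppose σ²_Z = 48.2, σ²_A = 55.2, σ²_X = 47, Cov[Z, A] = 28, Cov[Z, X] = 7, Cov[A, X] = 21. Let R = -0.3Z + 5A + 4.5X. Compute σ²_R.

σ²_R = 3178.188

σ²_R = a²·σ²_Z + b²·σ²_A + c²·σ²_X + 2ab·Cov[Z, A] + 2ac·Cov[Z, X] + 2bc·Cov[A, X], with a = -0.3, b = 5, c = 4.5.
= 4.338 + 1380 + 951.75 + (-84) + (-18.9) + 945
= 3178.188.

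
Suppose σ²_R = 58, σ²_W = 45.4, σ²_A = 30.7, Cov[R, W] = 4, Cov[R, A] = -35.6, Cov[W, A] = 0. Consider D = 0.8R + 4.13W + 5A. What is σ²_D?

σ²_D = 1320.63526

σ²_D = a²·σ²_R + b²·σ²_W + c²·σ²_A + 2ab·Cov[R, W] + 2ac·Cov[R, A] + 2bc·Cov[W, A], with a = 0.8, b = 4.13, c = 5.
= 37.12 + 774.38326 + 767.5 + 26.432 + (-284.8) + 0
= 1320.63526.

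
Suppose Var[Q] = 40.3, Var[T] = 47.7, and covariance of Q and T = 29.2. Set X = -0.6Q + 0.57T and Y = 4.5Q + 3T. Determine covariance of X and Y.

By bilinearity, covariance of X and Y = ac·Var[Q] + bd·Var[T] + (ad+bc)·covariance of Q and T, with a=-0.6, b=0.57, c=4.5, d=3.
ac·Var[Q] = (-0.6)·4.5·40.3 = -108.81
bd·Var[T] = 0.57·3·47.7 = 81.567
(ad+bc)·covariance of Q and T = (0.765)·29.2 = 22.338
covariance of X and Y = -108.81 + 81.567 + 22.338 = -4.905.

covariance of X and Y = -4.905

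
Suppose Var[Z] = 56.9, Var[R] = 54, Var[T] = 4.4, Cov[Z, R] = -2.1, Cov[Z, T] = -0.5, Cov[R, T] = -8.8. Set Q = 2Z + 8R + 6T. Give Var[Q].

Var[Q] = a²·Var[Z] + b²·Var[R] + c²·Var[T] + 2ab·Cov[Z, R] + 2ac·Cov[Z, T] + 2bc·Cov[R, T], with a = 2, b = 8, c = 6.
= 227.6 + 3456 + 158.4 + (-67.2) + (-12) + (-844.8)
= 2918.

Var[Q] = 2918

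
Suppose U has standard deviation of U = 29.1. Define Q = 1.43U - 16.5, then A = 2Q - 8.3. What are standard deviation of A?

standard deviation of Q = |1.43|·29.1 = 41.613.
standard deviation of A = |2|·41.613 = 83.226.

standard deviation of A = 83.226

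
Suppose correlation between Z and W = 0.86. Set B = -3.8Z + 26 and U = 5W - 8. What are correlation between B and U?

correlation between B and U = -0.86

Linear rescalings preserve |correlation|; the slopes -3.8 and 5 have opposite signs, so the correlation flips sign: correlation between B and U = −correlation between Z and W = -0.86.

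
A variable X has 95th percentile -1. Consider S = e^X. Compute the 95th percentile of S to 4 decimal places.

e^X is increasing, so P_{95}(S) = g(P_{95}(X)) ≈ 0.3679.

95th percentile of S = 0.3679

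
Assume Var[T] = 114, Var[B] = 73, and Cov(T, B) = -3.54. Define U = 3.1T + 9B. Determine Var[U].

Var[U] = a²·Var[T] + b²·Var[B] + 2ab·Cov(T, B) with a = 3.1, b = 9.
= 3.1²·114 + 9²·73 + 2·3.1·9·(-3.54)
= 1095.54 + 5913 + (-197.532) = 6811.008.

Var[U] = 6811.008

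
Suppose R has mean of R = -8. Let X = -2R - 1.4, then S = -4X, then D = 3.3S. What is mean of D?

mean of D = -192.72

mean of X = (-2)·(-8) + (-1.4) = 14.6.
mean of S = (-4)·14.6 = -58.4.
mean of D = 3.3·(-58.4) = -192.72.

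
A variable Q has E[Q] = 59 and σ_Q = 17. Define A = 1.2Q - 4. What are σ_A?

A = 1.2Q - 4 is linear with a = 1.2, b = -4.
σ_A = |a|·σ_Q = |1.2|·17 = 20.4.

σ_A = 20.4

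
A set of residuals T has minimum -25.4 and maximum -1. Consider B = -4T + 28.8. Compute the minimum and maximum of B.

a = -4 < 0, so order reverses: min(B) = a·max(T)+b = (-4)·(-1) + 28.8 = 32.8; max(B) = a·min(T)+b = (-4)·(-25.4) + 28.8 = 130.4.

min(B) = 32.8, max(B) = 130.4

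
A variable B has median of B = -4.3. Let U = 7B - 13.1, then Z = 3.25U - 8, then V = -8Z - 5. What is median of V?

median of V = 1182.2

median of U = 7·(-4.3) + (-13.1) = -43.2.
median of Z = 3.25·(-43.2) + (-8) = -148.4.
median of V = (-8)·(-148.4) + (-5) = 1182.2.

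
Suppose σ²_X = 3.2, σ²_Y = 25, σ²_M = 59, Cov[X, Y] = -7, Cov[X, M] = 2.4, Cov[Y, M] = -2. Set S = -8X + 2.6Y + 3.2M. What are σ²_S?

σ²_S = a²·σ²_X + b²·σ²_Y + c²·σ²_M + 2ab·Cov[X, Y] + 2ac·Cov[X, M] + 2bc·Cov[Y, M], with a = -8, b = 2.6, c = 3.2.
= 204.8 + 169 + 604.16 + 291.2 + (-122.88) + (-33.28)
= 1113.

σ²_S = 1113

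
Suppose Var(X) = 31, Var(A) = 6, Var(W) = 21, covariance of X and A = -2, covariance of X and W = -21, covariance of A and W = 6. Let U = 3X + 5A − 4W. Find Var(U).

Var(U) = a²·Var(X) + b²·Var(A) + c²·Var(W) + 2ab·covariance of X and A + 2ac·covariance of X and W + 2bc·covariance of A and W, with a = 3, b = 5, c = -4.
= 279 + 150 + 336 + (-60) + 504 + (-240)
= 969.

Var(U) = 969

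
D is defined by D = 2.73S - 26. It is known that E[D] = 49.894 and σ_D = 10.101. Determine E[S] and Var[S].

E[S] = 27.8, Var[S] = 13.69

From D = 2.73S - 26: E[D] = a·E[S] + b, so E[S] = (E[D] − b)/a = (49.894 − (-26))/2.73 = 27.8.
Var[D] = 10.101² = 102.030201.
Var[D] = a²·Var[S], so Var[S] = 102.030201/2.73² = 13.69.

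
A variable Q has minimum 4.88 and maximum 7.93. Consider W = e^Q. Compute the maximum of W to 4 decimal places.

max(W) = 2779.4268

e^Q is increasing on this domain, so max(W) comes from max(Q) = 7.93: max(W) = exp(7.93) ≈ 2779.4268.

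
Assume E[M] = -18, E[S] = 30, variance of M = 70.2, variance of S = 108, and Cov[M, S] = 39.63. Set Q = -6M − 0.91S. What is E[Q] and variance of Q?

E[Q] = (-6)·E[M] + (-0.91)·E[S] = (-6)·(-18) + (-0.91)·30 = 80.7.
variance of Q = a²·variance of M + b²·variance of S + 2ab·Cov[M, S] with a = -6, b = -0.91.
= (-6)²·70.2 + (-0.91)²·108 + 2·(-6)·(-0.91)·39.63
= 2527.2 + 89.4348 + 432.7596 = 3049.3944.

E[Q] = 80.7, variance of Q = 3049.3944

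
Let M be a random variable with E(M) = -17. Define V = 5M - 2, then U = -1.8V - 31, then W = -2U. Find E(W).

E(V) = 5·(-17) + (-2) = -87.
E(U) = (-1.8)·(-87) + (-31) = 125.6.
E(W) = (-2)·125.6 = -251.2.

E(W) = -251.2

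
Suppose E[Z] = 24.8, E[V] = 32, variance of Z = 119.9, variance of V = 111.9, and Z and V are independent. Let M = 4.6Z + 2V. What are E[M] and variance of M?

E[M] = 178.08, variance of M = 2984.684

E[M] = 4.6·E[Z] + 2·E[V] = 4.6·24.8 + 2·32 = 178.08.
variance of M = a²·variance of Z + b²·variance of V + 2ab·covariance of Z and V with a = 4.6, b = 2.
Independence gives covariance of Z and V = 0.
= 4.6²·119.9 + 2²·111.9 + 2·4.6·2·0
= 2537.084 + 447.6 + 0 = 2984.684.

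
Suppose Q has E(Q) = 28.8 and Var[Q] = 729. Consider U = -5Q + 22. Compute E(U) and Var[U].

E(U) = -122, Var[U] = 18225

U = -5Q + 22 is linear with a = -5, b = 22.
E(U) = a·E(Q) + b = (-5)·28.8 + 22 = -122.
Var[U] = a²·Var[Q] = (-5)²·729 = 18225 (the additive constant 22 does not affect variance).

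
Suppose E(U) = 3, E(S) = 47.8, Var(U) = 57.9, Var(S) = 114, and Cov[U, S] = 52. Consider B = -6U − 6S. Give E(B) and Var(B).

E(B) = (-6)·E(U) + (-6)·E(S) = (-6)·3 + (-6)·47.8 = -304.8.
Var(B) = a²·Var(U) + b²·Var(S) + 2ab·Cov[U, S] with a = -6, b = -6.
= (-6)²·57.9 + (-6)²·114 + 2·(-6)·(-6)·52
= 2084.4 + 4104 + 3744 = 9932.4.

E(B) = -304.8, Var(B) = 9932.4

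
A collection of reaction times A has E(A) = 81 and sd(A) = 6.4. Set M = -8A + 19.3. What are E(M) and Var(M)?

M = -8A + 19.3 is linear with a = -8, b = 19.3.
E(M) = a·E(A) + b = (-8)·81 + 19.3 = -628.7.
Var(A) = 6.4² = 40.96.
Var(M) = a²·Var(A) = (-8)²·40.96 = 2621.44 (the additive constant 19.3 does not affect variance).

E(M) = -628.7, Var(M) = 2621.44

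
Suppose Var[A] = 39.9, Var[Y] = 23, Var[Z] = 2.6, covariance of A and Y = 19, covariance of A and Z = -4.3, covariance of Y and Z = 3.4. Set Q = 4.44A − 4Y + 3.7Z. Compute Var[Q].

Var[Q] = 273.36584

Var[Q] = a²·Var[A] + b²·Var[Y] + c²·Var[Z] + 2ab·covariance of A and Y + 2ac·covariance of A and Z + 2bc·covariance of Y and Z, with a = 4.44, b = -4, c = 3.7.
= 786.57264 + 368 + 35.594 + (-674.88) + (-141.2808) + (-100.64)
= 273.36584.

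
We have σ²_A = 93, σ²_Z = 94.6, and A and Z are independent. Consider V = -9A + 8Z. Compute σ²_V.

σ²_V = a²·σ²_A + b²·σ²_Z + 2ab·Cov(A, Z) with a = -9, b = 8.
Independence gives Cov(A, Z) = 0.
= (-9)²·93 + 8²·94.6 + 2·(-9)·8·0
= 7533 + 6054.4 + 0 = 13587.4.

σ²_V = 13587.4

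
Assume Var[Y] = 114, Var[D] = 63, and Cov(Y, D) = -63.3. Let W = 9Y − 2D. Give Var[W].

Var[W] = a²·Var[Y] + b²·Var[D] + 2ab·Cov(Y, D) with a = 9, b = -2.
= 9²·114 + (-2)²·63 + 2·9·(-2)·(-63.3)
= 9234 + 252 + 2278.8 = 11764.8.

Var[W] = 11764.8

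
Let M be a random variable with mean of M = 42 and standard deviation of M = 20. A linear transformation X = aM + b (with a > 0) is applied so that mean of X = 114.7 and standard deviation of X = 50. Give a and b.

standard deviation of X = a·standard deviation of M (a > 0), so a = 50/20 = 2.5.
mean of X = a·mean of M + b, so b = 114.7 − 2.5·42 = 9.7.

a = 2.5, b = 9.7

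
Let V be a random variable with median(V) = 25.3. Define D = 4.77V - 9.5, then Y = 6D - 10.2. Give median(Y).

median(D) = 4.77·25.3 + (-9.5) = 111.181.
median(Y) = 6·111.181 + (-10.2) = 656.886.

median(Y) = 656.886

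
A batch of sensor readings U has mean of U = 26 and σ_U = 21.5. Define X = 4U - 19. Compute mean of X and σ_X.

mean of X = 85, σ_X = 86

X = 4U - 19 is linear with a = 4, b = -19.
mean of X = a·mean of U + b = 4·26 + (-19) = 85.
σ_X = |a|·σ_U = |4|·21.5 = 86.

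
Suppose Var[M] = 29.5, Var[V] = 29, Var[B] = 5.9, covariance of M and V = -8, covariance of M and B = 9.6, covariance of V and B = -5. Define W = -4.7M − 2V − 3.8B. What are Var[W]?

Var[W] = 969.363

Var[W] = a²·Var[M] + b²·Var[V] + c²·Var[B] + 2ab·covariance of M and V + 2ac·covariance of M and B + 2bc·covariance of V and B, with a = -4.7, b = -2, c = -3.8.
= 651.655 + 116 + 85.196 + (-150.4) + 342.912 + (-76)
= 969.363.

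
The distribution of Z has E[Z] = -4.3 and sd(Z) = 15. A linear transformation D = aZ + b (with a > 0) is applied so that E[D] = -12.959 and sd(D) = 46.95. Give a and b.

sd(D) = a·sd(Z) (a > 0), so a = 46.95/15 = 3.13.
E[D] = a·E[Z] + b, so b = -12.959 − 3.13·(-4.3) = 0.5.

a = 3.13, b = 0.5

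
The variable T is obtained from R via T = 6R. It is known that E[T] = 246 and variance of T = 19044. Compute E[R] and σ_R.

E[R] = 41, σ_R = 23

From T = 6R: E[T] = a·E[R] + b, so E[R] = (E[T] − b)/a = (246 − 0)/6 = 41.
σ_T = √19044 = 138.
σ_T = |a|·σ_R, so σ_R = 138/|6| = 23.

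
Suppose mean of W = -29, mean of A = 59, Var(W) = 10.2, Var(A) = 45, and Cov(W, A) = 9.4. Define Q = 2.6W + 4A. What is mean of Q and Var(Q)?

mean of Q = 160.6, Var(Q) = 984.472

mean of Q = 2.6·mean of W + 4·mean of A = 2.6·(-29) + 4·59 = 160.6.
Var(Q) = a²·Var(W) + b²·Var(A) + 2ab·Cov(W, A) with a = 2.6, b = 4.
= 2.6²·10.2 + 4²·45 + 2·2.6·4·9.4
= 68.952 + 720 + 195.52 = 984.472.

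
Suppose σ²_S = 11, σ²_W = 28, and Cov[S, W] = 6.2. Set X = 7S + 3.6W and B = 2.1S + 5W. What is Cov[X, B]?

By bilinearity, Cov[X, B] = ac·σ²_S + bd·σ²_W + (ad+bc)·Cov[S, W], with a=7, b=3.6, c=2.1, d=5.
ac·σ²_S = 7·2.1·11 = 161.7
bd·σ²_W = 3.6·5·28 = 504
(ad+bc)·Cov[S, W] = (42.56)·6.2 = 263.872
Cov[X, B] = 161.7 + 504 + 263.872 = 929.572.

Cov[X, B] = 929.572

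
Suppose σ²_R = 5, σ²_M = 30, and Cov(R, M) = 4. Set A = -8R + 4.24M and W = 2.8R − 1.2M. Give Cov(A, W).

By bilinearity, Cov(A, W) = ac·σ²_R + bd·σ²_M + (ad+bc)·Cov(R, M), with a=-8, b=4.24, c=2.8, d=-1.2.
ac·σ²_R = (-8)·2.8·5 = -112
bd·σ²_M = 4.24·(-1.2)·30 = -152.64
(ad+bc)·Cov(R, M) = (21.472)·4 = 85.888
Cov(A, W) = -112 + (-152.64) + 85.888 = -178.752.

Cov(A, W) = -178.752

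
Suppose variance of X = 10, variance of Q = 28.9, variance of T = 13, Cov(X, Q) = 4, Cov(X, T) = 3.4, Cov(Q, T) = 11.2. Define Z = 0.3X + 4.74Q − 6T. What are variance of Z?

variance of Z = 480.29364

variance of Z = a²·variance of X + b²·variance of Q + c²·variance of T + 2ab·Cov(X, Q) + 2ac·Cov(X, T) + 2bc·Cov(Q, T), with a = 0.3, b = 4.74, c = -6.
= 0.9 + 649.31364 + 468 + 11.376 + (-12.24) + (-637.056)
= 480.29364.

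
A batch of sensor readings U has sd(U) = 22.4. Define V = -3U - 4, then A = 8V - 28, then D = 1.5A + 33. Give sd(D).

sd(V) = |-3|·22.4 = 67.2.
sd(A) = |8|·67.2 = 537.6.
sd(D) = |1.5|·537.6 = 806.4.

sd(D) = 806.4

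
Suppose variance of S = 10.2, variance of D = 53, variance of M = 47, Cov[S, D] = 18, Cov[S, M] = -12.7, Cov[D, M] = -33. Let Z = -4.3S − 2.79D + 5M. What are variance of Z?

variance of Z = a²·variance of S + b²·variance of D + c²·variance of M + 2ab·Cov[S, D] + 2ac·Cov[S, M] + 2bc·Cov[D, M], with a = -4.3, b = -2.79, c = 5.
= 188.598 + 412.5573 + 1175 + 431.892 + 546.1 + 920.7
= 3674.8473.

variance of Z = 3674.8473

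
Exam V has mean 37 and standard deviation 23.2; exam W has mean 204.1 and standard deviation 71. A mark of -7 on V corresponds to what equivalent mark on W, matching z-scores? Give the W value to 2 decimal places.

z = (-7 − 37)/23.2 ≈ -1.8966.
W = 204.1 + z·71 = 204.1 + (-7 − 37)·71/23.2 ≈ 69.44.

W = 69.44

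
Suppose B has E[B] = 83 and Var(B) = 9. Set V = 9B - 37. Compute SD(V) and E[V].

SD(V) = 27, E[V] = 710

V = 9B - 37 is linear with a = 9, b = -37.
SD(B) = √9 = 3.
SD(V) = |a|·SD(B) = |9|·3 = 27.
E[V] = a·E[B] + b = 9·83 + (-37) = 710.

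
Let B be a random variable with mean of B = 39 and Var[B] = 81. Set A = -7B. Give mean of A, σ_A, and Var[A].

mean of A = -273, σ_A = 63, Var[A] = 3969

A = -7B is linear with a = -7, b = 0.
mean of A = a·mean of B + b = (-7)·39 = -273.
σ_B = √81 = 9.
σ_A = |a|·σ_B = |-7|·9 = 63.
Var[A] = a²·Var[B] = (-7)²·81 = 3969.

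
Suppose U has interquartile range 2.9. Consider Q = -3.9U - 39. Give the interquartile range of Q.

Under Q = aU + b, IQR(Q) = |a|·IQR(U) = |-3.9|·2.9 = 11.31 (shifts cancel; spread scales by |a|).

IQR(Q) = 11.31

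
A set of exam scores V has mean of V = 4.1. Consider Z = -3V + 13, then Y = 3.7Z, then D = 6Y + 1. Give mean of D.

mean of Z = (-3)·4.1 + 13 = 0.7.
mean of Y = 3.7·0.7 = 2.59.
mean of D = 6·2.59 + 1 = 16.54.

mean of D = 16.54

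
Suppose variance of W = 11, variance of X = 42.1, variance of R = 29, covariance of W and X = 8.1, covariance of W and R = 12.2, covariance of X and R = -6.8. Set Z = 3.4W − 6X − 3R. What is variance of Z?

variance of Z = 1079.6

variance of Z = a²·variance of W + b²·variance of X + c²·variance of R + 2ab·covariance of W and X + 2ac·covariance of W and R + 2bc·covariance of X and R, with a = 3.4, b = -6, c = -3.
= 127.16 + 1515.6 + 261 + (-330.48) + (-248.88) + (-244.8)
= 1079.6.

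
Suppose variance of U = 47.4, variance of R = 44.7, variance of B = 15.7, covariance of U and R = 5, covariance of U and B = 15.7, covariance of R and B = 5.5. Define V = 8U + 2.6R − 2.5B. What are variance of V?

variance of V = a²·variance of U + b²·variance of R + c²·variance of B + 2ab·covariance of U and R + 2ac·covariance of U and B + 2bc·covariance of R and B, with a = 8, b = 2.6, c = -2.5.
= 3033.6 + 302.172 + 98.125 + 208 + (-628) + (-71.5)
= 2942.397.

variance of V = 2942.397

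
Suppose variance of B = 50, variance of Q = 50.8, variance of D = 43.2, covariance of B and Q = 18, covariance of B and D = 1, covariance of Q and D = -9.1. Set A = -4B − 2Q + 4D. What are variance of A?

variance of A = 2096

variance of A = a²·variance of B + b²·variance of Q + c²·variance of D + 2ab·covariance of B and Q + 2ac·covariance of B and D + 2bc·covariance of Q and D, with a = -4, b = -2, c = 4.
= 800 + 203.2 + 691.2 + 288 + (-32) + 145.6
= 2096.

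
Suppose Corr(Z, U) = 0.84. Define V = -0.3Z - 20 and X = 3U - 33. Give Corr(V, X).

Corr(V, X) = -0.84

Linear rescalings preserve |correlation|; the slopes -0.3 and 3 have opposite signs, so the correlation flips sign: Corr(V, X) = −Corr(Z, U) = -0.84.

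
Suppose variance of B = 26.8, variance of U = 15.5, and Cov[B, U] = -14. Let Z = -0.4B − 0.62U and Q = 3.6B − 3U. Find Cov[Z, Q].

By bilinearity, Cov[Z, Q] = ac·variance of B + bd·variance of U + (ad+bc)·Cov[B, U], with a=-0.4, b=-0.62, c=3.6, d=-3.
ac·variance of B = (-0.4)·3.6·26.8 = -38.592
bd·variance of U = (-0.62)·(-3)·15.5 = 28.83
(ad+bc)·Cov[B, U] = (-1.032)·(-14) = 14.448
Cov[Z, Q] = -38.592 + 28.83 + 14.448 = 4.686.

Cov[Z, Q] = 4.686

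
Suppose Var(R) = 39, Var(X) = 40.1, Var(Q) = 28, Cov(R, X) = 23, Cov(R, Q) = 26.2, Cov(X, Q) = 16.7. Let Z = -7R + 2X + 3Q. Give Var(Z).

Var(Z) = 779.4

Var(Z) = a²·Var(R) + b²·Var(X) + c²·Var(Q) + 2ab·Cov(R, X) + 2ac·Cov(R, Q) + 2bc·Cov(X, Q), with a = -7, b = 2, c = 3.
= 1911 + 160.4 + 252 + (-644) + (-1100.4) + 200.4
= 779.4.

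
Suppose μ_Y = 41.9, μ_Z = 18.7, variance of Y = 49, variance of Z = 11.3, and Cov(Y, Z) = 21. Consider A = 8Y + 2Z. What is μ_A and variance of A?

μ_A = 8·μ_Y + 2·μ_Z = 8·41.9 + 2·18.7 = 372.6.
variance of A = a²·variance of Y + b²·variance of Z + 2ab·Cov(Y, Z) with a = 8, b = 2.
= 8²·49 + 2²·11.3 + 2·8·2·21
= 3136 + 45.2 + 672 = 3853.2.

μ_A = 372.6, variance of A = 3853.2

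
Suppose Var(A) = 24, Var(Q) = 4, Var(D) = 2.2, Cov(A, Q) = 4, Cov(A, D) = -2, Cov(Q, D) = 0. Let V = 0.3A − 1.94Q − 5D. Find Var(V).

Var(V) = 73.5584

Var(V) = a²·Var(A) + b²·Var(Q) + c²·Var(D) + 2ab·Cov(A, Q) + 2ac·Cov(A, D) + 2bc·Cov(Q, D), with a = 0.3, b = -1.94, c = -5.
= 2.16 + 15.0544 + 55 + (-4.656) + 6 + 0
= 73.5584.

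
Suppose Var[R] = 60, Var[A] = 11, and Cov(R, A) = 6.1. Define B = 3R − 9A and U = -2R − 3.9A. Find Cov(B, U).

By bilinearity, Cov(B, U) = ac·Var[R] + bd·Var[A] + (ad+bc)·Cov(R, A), with a=3, b=-9, c=-2, d=-3.9.
ac·Var[R] = 3·(-2)·60 = -360
bd·Var[A] = (-9)·(-3.9)·11 = 386.1
(ad+bc)·Cov(R, A) = (6.3)·6.1 = 38.43
Cov(B, U) = -360 + 386.1 + 38.43 = 64.53.

Cov(B, U) = 64.53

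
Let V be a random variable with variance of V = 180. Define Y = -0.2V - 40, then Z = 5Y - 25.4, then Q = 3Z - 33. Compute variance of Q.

variance of Q = 1620

variance of Y = (-0.2)²·180 = 7.2.
variance of Z = 5²·7.2 = 180.
variance of Q = 3²·180 = 1620.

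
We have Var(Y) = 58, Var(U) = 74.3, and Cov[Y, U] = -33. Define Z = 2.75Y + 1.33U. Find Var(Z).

Var(Z) = a²·Var(Y) + b²·Var(U) + 2ab·Cov[Y, U] with a = 2.75, b = 1.33.
= 2.75²·58 + 1.33²·74.3 + 2·2.75·1.33·(-33)
= 438.625 + 131.42927 + (-241.395) = 328.65927.

Var(Z) = 328.65927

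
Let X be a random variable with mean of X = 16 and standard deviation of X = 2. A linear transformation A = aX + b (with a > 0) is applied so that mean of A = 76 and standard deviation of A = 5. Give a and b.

standard deviation of A = a·standard deviation of X (a > 0), so a = 5/2 = 2.5.
mean of A = a·mean of X + b, so b = 76 − 2.5·16 = 36.

a = 2.5, b = 36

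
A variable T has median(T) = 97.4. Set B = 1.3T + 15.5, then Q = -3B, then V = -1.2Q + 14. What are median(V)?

median(V) = 525.632

median(B) = 1.3·97.4 + 15.5 = 142.12.
median(Q) = (-3)·142.12 = -426.36.
median(V) = (-1.2)·(-426.36) + 14 = 525.632.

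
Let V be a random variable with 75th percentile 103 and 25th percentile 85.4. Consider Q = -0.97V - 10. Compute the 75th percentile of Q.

75th percentile of Q = -92.838

Since a = -0.97 < 0 the transformation is decreasing, reversing order: the 75th percentile of Q corresponds to the 25th percentile of V.
So P_{75}(Q) = a·P_{25}(V) + b = (-0.97)·85.4 + (-10) = -92.838.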